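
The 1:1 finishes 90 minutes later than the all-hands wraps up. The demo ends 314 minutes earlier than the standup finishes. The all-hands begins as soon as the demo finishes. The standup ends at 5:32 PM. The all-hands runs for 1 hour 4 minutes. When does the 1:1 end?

The demo ends at 5:32 PM − 314 min = 12:18 PM.
So the all-hands starts at 12:18 PM.
The all-hands ends at 12:18 PM + 64 min = 1:22 PM.
The 1:1 ends at 1:22 PM + 90 min = 2:52 PM.

2:52 PM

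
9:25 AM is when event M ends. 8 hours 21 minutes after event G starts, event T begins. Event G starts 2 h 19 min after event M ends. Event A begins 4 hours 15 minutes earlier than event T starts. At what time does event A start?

Event G starts at 9:25 AM + 139 min = 11:44 AM.
Event T starts at 11:44 AM + 501 min = 8:05 PM.
Event A starts at 8:05 PM − 255 min = 3:50 PM.

3:50 PM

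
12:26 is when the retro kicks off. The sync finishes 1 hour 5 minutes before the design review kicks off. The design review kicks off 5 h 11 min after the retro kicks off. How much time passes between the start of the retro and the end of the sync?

246 minutes

The design review starts at 12:26 + 311 min = 17:37.
The sync ends at 17:37 − 65 min = 16:32.
From 12:26 to 16:32 is 246 minutes.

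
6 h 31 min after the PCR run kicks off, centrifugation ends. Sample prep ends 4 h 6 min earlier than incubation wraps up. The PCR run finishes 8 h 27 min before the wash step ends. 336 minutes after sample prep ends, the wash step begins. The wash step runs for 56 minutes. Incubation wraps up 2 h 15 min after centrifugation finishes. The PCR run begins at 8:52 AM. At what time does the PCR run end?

11:37 AM

Centrifugation ends at 8:52 AM + 391 min = 3:23 PM.
Incubation ends at 3:23 PM + 135 min = 5:38 PM.
Sample prep ends at 5:38 PM − 246 min = 1:32 PM.
The wash step starts at 1:32 PM + 336 min = 7:08 PM.
The wash step ends at 7:08 PM + 56 min = 8:04 PM.
The PCR run ends at 8:04 PM − 507 min = 11:37 AM.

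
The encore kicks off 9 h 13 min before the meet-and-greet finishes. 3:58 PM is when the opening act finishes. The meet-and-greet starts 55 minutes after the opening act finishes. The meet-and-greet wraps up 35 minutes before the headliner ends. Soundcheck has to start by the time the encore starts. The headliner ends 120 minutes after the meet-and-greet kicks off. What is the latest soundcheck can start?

The meet-and-greet starts at 3:58 PM + 55 min = 4:53 PM.
The headliner ends at 4:53 PM + 120 min = 6:53 PM.
The meet-and-greet ends at 6:53 PM − 35 min = 6:18 PM.
The encore starts at 6:18 PM − 553 min = 9:05 AM.
Soundcheck is bounded by the encore, so the latest it can start is 9:05 AM.

9:05 AM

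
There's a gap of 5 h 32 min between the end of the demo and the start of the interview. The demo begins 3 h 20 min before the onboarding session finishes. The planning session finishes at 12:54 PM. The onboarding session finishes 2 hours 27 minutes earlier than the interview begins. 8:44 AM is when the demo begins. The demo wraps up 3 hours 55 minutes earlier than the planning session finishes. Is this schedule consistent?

The demo ends at 12:54 PM − 235 min = 8:59 AM.
The interview starts at 8:59 AM + 332 min = 2:31 PM.
The onboarding session ends at 2:31 PM − 147 min = 12:04 PM.
The demo starts at 12:04 PM − 200 min = 8:44 AM.
That matches the stated 8:44 AM, so the schedule is consistent.

Yes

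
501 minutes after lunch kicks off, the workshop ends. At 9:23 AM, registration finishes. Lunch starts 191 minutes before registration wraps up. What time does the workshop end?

Lunch starts at 9:23 AM − 191 min = 6:12 AM.
The workshop ends at 6:12 AM + 501 min = 2:33 PM.

2:33 PM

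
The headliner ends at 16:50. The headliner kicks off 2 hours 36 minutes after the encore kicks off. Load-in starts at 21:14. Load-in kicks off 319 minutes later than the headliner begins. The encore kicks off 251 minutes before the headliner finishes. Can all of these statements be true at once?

No

The encore starts at 16:50 − 251 min = 12:39.
The headliner starts at 12:39 + 156 min = 15:15.
Load-in starts at 15:15 + 319 min = 20:34.
But load-in is also said to start at 21:14 — a 40-minute conflict.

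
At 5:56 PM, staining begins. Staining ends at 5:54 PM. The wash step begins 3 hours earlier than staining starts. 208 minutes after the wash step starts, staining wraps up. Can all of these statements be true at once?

The wash step starts at 5:56 PM − 180 min = 2:56 PM.
Staining ends at 2:56 PM + 208 min = 6:24 PM.
But staining is also said to end at 5:54 PM — a 30-minute conflict.

No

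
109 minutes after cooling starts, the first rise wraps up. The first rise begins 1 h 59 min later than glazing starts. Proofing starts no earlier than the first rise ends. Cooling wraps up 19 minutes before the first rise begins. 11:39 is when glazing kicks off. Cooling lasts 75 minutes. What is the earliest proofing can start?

The first rise starts at 11:39 + 119 min = 13:38.
Cooling ends at 13:38 − 19 min = 13:19.
Cooling starts at 13:19 − 75 min = 12:04.
The first rise ends at 12:04 + 109 min = 13:53.
Proofing is bounded by the first rise, so the earliest it can start is 13:53.

13:53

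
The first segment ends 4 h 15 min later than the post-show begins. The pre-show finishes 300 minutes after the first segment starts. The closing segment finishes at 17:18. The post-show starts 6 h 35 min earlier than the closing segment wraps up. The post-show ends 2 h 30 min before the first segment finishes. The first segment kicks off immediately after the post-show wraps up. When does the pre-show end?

17:28

The post-show starts at 17:18 − 395 min = 10:43.
The first segment ends at 10:43 + 255 min = 14:58.
The post-show ends at 14:58 − 150 min = 12:28.
So the first segment starts at 12:28.
The pre-show ends at 12:28 + 300 min = 17:28.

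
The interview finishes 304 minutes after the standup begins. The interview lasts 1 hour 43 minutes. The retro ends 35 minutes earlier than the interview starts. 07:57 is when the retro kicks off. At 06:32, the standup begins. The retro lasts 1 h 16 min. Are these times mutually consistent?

The interview ends at 06:32 + 304 min = 11:36.
The interview starts at 11:36 − 103 min = 09:53.
The retro ends at 09:53 − 35 min = 09:18.
The retro starts at 09:18 − 76 min = 08:02.
But the retro is also said to start at 07:57 — a 5-minute conflict.

No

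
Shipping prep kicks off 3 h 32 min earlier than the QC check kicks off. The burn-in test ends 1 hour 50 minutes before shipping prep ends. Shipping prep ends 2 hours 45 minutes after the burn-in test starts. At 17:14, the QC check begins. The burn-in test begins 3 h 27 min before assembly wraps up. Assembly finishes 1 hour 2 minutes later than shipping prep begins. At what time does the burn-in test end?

12:12

Shipping prep starts at 17:14 − 212 min = 13:42.
Assembly ends at 13:42 + 62 min = 14:44.
The burn-in test starts at 14:44 − 207 min = 11:17.
Shipping prep ends at 11:17 + 165 min = 14:02.
The burn-in test ends at 14:02 − 110 min = 12:12.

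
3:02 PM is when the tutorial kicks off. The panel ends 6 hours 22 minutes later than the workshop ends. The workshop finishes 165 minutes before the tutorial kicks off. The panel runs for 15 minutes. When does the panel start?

6:24 PM

The workshop ends at 3:02 PM − 165 min = 12:17 PM.
The panel ends at 12:17 PM + 382 min = 6:39 PM.
The panel starts at 6:39 PM − 15 min = 6:24 PM.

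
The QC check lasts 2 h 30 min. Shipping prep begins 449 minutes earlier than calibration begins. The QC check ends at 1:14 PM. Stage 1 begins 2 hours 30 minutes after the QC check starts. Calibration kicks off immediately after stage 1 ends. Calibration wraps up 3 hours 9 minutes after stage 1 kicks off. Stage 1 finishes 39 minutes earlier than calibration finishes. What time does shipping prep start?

The QC check starts at 1:14 PM − 150 min = 10:44 AM.
Stage 1 starts at 10:44 AM + 150 min = 1:14 PM.
Calibration ends at 1:14 PM + 189 min = 4:23 PM.
Stage 1 ends at 4:23 PM − 39 min = 3:44 PM.
So calibration starts at 3:44 PM.
Shipping prep starts at 3:44 PM − 449 min = 8:15 AM.

8:15 AM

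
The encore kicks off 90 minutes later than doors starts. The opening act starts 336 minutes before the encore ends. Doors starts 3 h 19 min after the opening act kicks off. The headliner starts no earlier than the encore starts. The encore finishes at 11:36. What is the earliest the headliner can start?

The opening act starts at 11:36 − 336 min = 06:00.
Doors starts at 06:00 + 199 min = 09:19.
The encore starts at 09:19 + 90 min = 10:49.
The headliner is bounded by the encore, so the earliest it can start is 10:49.

10:49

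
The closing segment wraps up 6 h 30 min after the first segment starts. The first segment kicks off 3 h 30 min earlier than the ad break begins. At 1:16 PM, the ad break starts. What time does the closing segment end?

The first segment starts at 1:16 PM − 210 min = 9:46 AM.
The closing segment ends at 9:46 AM + 390 min = 4:16 PM.

4:16 PM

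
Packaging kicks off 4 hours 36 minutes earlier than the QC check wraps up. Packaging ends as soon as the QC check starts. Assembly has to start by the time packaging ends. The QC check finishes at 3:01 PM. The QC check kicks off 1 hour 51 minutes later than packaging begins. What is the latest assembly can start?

12:16 PM

Packaging starts at 3:01 PM − 276 min = 10:25 AM.
The QC check starts at 10:25 AM + 111 min = 12:16 PM.
So packaging ends at 12:16 PM.
Assembly is bounded by packaging, so the latest it can start is 12:16 PM.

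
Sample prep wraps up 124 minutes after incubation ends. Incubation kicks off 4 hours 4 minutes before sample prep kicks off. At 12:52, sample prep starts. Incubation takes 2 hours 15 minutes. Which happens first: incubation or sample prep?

incubation

Incubation starts at 12:52 − 244 min = 08:48.
Incubation starts at 08:48 and sample prep starts at 12:52, so incubation is first.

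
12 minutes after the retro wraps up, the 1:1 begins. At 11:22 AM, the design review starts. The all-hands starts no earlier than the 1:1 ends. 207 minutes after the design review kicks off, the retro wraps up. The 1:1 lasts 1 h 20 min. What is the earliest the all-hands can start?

4:21 PM

The retro ends at 11:22 AM + 207 min = 2:49 PM.
The 1:1 starts at 2:49 PM + 12 min = 3:01 PM.
The 1:1 ends at 3:01 PM + 80 min = 4:21 PM.
The all-hands is bounded by the 1:1, so the earliest it can start is 4:21 PM.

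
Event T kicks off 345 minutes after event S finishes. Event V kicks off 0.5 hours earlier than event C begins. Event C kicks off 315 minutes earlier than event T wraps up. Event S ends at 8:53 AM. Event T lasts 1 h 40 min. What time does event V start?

10:33 AM

Event T starts at 8:53 AM + 345 min = 2:38 PM.
Event T ends at 2:38 PM + 100 min = 4:18 PM.
Event C starts at 4:18 PM − 315 min = 11:03 AM.
Event V starts at 11:03 AM − 30 min = 10:33 AM.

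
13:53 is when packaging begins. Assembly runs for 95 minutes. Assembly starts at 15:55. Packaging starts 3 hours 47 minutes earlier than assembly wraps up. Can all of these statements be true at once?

Assembly ends at 15:55 + 95 min = 17:30.
Packaging starts at 17:30 − 227 min = 13:43.
But packaging is also said to start at 13:53 — a 10-minute conflict.

No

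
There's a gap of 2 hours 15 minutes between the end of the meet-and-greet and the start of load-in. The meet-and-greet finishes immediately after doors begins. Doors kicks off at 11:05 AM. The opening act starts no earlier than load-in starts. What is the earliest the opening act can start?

The meet-and-greet ends at 11:05 AM.
Load-in starts at 11:05 AM + 135 min = 1:20 PM.
The opening act is bounded by load-in, so the earliest it can start is 1:20 PM.

1:20 PM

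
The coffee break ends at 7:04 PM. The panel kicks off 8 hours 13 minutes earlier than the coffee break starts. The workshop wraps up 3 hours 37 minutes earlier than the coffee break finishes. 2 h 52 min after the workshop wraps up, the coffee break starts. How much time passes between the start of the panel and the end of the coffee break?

538 minutes

The workshop ends at 7:04 PM − 217 min = 3:27 PM.
The coffee break starts at 3:27 PM + 172 min = 6:19 PM.
The panel starts at 6:19 PM − 493 min = 10:06 AM.
From 10:06 AM to 7:04 PM is 538 minutes.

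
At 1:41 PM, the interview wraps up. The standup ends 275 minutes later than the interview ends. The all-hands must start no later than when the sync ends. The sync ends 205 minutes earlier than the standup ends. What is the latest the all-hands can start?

The standup ends at 1:41 PM + 275 min = 6:16 PM.
The sync ends at 6:16 PM − 205 min = 2:51 PM.
The all-hands is bounded by the sync, so the latest it can start is 2:51 PM.

2:51 PM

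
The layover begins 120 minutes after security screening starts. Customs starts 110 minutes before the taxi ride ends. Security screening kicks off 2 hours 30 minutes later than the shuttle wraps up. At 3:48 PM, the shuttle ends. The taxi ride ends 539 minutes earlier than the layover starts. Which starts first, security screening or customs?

Security screening starts at 3:48 PM + 150 min = 6:18 PM.
The layover starts at 6:18 PM + 120 min = 8:18 PM.
The taxi ride ends at 8:18 PM − 539 min = 11:19 AM.
Customs starts at 11:19 AM − 110 min = 9:29 AM.
Security screening starts at 6:18 PM and customs starts at 9:29 AM, so customs is first.

customs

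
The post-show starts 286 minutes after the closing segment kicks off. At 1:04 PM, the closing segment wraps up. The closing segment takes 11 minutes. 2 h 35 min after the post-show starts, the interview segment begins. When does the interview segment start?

8:14 PM

The closing segment starts at 1:04 PM − 11 min = 12:53 PM.
The post-show starts at 12:53 PM + 286 min = 5:39 PM.
The interview segment starts at 5:39 PM + 155 min = 8:14 PM.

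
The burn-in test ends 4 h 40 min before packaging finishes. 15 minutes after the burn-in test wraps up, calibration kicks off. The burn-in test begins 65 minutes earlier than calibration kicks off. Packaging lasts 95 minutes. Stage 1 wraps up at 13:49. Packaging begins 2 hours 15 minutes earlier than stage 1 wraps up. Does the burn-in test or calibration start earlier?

the burn-in test

Packaging starts at 13:49 − 135 min = 11:34.
Packaging ends at 11:34 + 95 min = 13:09.
The burn-in test ends at 13:09 − 280 min = 08:29.
Calibration starts at 08:29 + 15 min = 08:44.
The burn-in test starts at 08:44 − 65 min = 07:39.
The burn-in test starts at 07:39 and calibration starts at 08:44, so the burn-in test is first.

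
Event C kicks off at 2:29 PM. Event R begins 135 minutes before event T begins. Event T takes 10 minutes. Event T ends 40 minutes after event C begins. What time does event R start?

Event T ends at 2:29 PM + 40 min = 3:09 PM.
Event T starts at 3:09 PM − 10 min = 2:59 PM.
Event R starts at 2:59 PM − 135 min = 12:44 PM.

12:44 PM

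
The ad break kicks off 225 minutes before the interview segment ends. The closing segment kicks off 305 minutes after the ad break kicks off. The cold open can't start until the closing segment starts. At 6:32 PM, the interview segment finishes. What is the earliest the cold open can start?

The ad break starts at 6:32 PM − 225 min = 2:47 PM.
The closing segment starts at 2:47 PM + 305 min = 7:52 PM.
The cold open is bounded by the closing segment, so the earliest it can start is 7:52 PM.

7:52 PM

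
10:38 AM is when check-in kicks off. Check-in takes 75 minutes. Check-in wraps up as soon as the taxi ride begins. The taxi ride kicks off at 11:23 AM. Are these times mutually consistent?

Check-in ends at 11:23 AM.
Check-in starts at 11:23 AM − 75 min = 10:08 AM.
But check-in is also said to start at 10:38 AM — a 30-minute conflict.

No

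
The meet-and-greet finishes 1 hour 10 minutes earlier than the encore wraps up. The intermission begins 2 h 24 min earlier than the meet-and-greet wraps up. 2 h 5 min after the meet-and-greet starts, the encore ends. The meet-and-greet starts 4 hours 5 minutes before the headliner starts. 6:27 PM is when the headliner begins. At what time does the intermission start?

The meet-and-greet starts at 6:27 PM − 245 min = 2:22 PM.
The encore ends at 2:22 PM + 125 min = 4:27 PM.
The meet-and-greet ends at 4:27 PM − 70 min = 3:17 PM.
The intermission starts at 3:17 PM − 144 min = 12:53 PM.

12:53 PM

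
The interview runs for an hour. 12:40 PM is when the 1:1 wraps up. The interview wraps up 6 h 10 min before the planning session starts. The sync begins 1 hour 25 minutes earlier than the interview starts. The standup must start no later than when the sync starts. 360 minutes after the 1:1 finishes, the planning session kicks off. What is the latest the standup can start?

The planning session starts at 12:40 PM + 360 min = 6:40 PM.
The interview ends at 6:40 PM − 370 min = 12:30 PM.
The interview starts at 12:30 PM − 60 min = 11:30 AM.
The sync starts at 11:30 AM − 85 min = 10:05 AM.
The standup is bounded by the sync, so the latest it can start is 10:05 AM.

10:05 AM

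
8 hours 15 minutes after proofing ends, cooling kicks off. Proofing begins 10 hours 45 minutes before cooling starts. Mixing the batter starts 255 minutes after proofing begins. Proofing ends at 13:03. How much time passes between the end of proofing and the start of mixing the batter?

105 minutes

Cooling starts at 13:03 + 495 min = 21:18.
Proofing starts at 21:18 − 645 min = 10:33.
Mixing the batter starts at 10:33 + 255 min = 14:48.
From 13:03 to 14:48 is 105 minutes.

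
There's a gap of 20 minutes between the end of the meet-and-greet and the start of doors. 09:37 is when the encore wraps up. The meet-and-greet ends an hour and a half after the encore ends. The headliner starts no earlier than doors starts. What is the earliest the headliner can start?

11:27

The meet-and-greet ends at 09:37 + 90 min = 11:07.
Doors starts at 11:07 + 20 min = 11:27.
The headliner is bounded by doors, so the earliest it can start is 11:27.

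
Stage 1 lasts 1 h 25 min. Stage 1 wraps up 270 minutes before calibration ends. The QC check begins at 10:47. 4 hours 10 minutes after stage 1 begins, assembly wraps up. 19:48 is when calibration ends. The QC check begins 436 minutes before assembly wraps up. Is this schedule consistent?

Yes

Stage 1 ends at 19:48 − 270 min = 15:18.
Stage 1 starts at 15:18 − 85 min = 13:53.
Assembly ends at 13:53 + 250 min = 18:03.
The QC check starts at 18:03 − 436 min = 10:47.
That matches the stated 10:47, so the schedule is consistent.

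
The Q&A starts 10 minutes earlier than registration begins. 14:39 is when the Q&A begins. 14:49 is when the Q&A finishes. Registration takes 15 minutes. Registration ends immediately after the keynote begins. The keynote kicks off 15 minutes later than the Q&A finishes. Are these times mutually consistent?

Yes

The keynote starts at 14:49 + 15 min = 15:04.
So registration ends at 15:04.
Registration starts at 15:04 − 15 min = 14:49.
The Q&A starts at 14:49 − 10 min = 14:39.
That matches the stated 14:39, so the schedule is consistent.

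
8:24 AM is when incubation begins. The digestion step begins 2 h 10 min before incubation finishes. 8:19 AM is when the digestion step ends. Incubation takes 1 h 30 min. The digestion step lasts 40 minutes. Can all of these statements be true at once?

Incubation ends at 8:24 AM + 90 min = 9:54 AM.
The digestion step starts at 9:54 AM − 130 min = 7:44 AM.
The digestion step ends at 7:44 AM + 40 min = 8:24 AM.
But the digestion step is also said to end at 8:19 AM — a 5-minute conflict.

No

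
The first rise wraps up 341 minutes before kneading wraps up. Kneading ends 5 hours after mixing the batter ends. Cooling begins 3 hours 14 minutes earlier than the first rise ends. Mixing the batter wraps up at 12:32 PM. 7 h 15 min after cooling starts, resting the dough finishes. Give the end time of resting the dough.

Kneading ends at 12:32 PM + 300 min = 5:32 PM.
The first rise ends at 5:32 PM − 341 min = 11:51 AM.
Cooling starts at 11:51 AM − 194 min = 8:37 AM.
Resting the dough ends at 8:37 AM + 435 min = 3:52 PM.

3:52 PM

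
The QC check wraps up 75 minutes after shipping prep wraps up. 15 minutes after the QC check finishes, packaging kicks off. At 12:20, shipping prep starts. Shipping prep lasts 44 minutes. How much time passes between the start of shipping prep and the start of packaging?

2 hours 14 minutes

Shipping prep ends at 12:20 + 44 min = 13:04.
The QC check ends at 13:04 + 75 min = 14:19.
Packaging starts at 14:19 + 15 min = 14:34.
From 12:20 to 14:34 is 2 hours 14 minutes.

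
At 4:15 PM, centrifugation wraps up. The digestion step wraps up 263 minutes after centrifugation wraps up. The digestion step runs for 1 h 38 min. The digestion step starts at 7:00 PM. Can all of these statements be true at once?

The digestion step ends at 4:15 PM + 263 min = 8:38 PM.
The digestion step starts at 8:38 PM − 98 min = 7:00 PM.
That matches the stated 7:00 PM, so the schedule is consistent.

Yes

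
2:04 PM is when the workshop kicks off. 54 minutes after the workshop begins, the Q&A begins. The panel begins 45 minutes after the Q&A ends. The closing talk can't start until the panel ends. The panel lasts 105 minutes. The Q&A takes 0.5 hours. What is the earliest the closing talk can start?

The Q&A starts at 2:04 PM + 54 min = 2:58 PM.
The Q&A ends at 2:58 PM + 30 min = 3:28 PM.
The panel starts at 3:28 PM + 45 min = 4:13 PM.
The panel ends at 4:13 PM + 105 min = 5:58 PM.
The closing talk is bounded by the panel, so the earliest it can start is 5:58 PM.

5:58 PM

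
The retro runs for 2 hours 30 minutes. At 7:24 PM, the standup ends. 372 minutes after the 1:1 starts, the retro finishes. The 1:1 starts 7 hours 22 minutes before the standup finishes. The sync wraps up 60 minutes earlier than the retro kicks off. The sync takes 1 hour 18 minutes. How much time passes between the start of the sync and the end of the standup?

358 minutes

The 1:1 starts at 7:24 PM − 442 min = 12:02 PM.
The retro ends at 12:02 PM + 372 min = 6:14 PM.
The retro starts at 6:14 PM − 150 min = 3:44 PM.
The sync ends at 3:44 PM − 60 min = 2:44 PM.
The sync starts at 2:44 PM − 78 min = 1:26 PM.
From 1:26 PM to 7:24 PM is 358 minutes.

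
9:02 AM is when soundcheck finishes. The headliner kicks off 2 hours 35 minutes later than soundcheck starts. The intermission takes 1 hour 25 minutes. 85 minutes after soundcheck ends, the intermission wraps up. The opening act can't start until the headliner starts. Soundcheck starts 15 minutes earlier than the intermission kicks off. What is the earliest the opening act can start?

11:22 AM

The intermission ends at 9:02 AM + 85 min = 10:27 AM.
The intermission starts at 10:27 AM − 85 min = 9:02 AM.
Soundcheck starts at 9:02 AM − 15 min = 8:47 AM.
The headliner starts at 8:47 AM + 155 min = 11:22 AM.
The opening act is bounded by the headliner, so the earliest it can start is 11:22 AM.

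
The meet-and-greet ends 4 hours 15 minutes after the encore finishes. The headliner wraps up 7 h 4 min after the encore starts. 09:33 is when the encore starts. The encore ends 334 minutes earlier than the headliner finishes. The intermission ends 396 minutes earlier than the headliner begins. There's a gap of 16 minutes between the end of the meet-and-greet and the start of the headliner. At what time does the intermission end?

The headliner ends at 09:33 + 424 min = 16:37.
The encore ends at 16:37 − 334 min = 11:03.
The meet-and-greet ends at 11:03 + 255 min = 15:18.
The headliner starts at 15:18 + 16 min = 15:34.
The intermission ends at 15:34 − 396 min = 08:58.

08:58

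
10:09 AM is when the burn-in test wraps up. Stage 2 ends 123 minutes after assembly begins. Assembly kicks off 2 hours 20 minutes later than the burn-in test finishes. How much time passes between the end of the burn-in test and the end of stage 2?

Assembly starts at 10:09 AM + 140 min = 12:29 PM.
Stage 2 ends at 12:29 PM + 123 min = 2:32 PM.
From 10:09 AM to 2:32 PM is 4 hours 23 minutes.

4 hours 23 minutes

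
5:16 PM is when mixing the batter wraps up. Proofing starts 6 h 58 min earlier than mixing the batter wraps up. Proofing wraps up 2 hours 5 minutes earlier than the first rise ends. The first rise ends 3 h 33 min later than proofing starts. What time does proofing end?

11:46 AM

Proofing starts at 5:16 PM − 418 min = 10:18 AM.
The first rise ends at 10:18 AM + 213 min = 1:51 PM.
Proofing ends at 1:51 PM − 125 min = 11:46 AM.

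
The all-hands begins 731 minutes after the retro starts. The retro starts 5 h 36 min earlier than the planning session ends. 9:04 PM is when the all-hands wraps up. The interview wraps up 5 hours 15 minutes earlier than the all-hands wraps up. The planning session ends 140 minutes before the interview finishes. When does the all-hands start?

8:04 PM

The interview ends at 9:04 PM − 315 min = 3:49 PM.
The planning session ends at 3:49 PM − 140 min = 1:29 PM.
The retro starts at 1:29 PM − 336 min = 7:53 AM.
The all-hands starts at 7:53 AM + 731 min = 8:04 PM.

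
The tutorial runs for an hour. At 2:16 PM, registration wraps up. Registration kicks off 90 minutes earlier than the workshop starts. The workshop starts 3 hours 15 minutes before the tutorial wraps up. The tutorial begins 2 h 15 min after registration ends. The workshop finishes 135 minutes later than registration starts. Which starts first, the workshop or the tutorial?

the workshop

The tutorial starts at 2:16 PM + 135 min = 4:31 PM.
The tutorial ends at 4:31 PM + 60 min = 5:31 PM.
The workshop starts at 5:31 PM − 195 min = 2:16 PM.
The workshop starts at 2:16 PM and the tutorial starts at 4:31 PM, so the workshop is first.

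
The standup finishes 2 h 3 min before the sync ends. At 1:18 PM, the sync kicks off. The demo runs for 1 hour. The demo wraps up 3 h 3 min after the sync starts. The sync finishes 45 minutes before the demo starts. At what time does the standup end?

12:33 PM

The demo ends at 1:18 PM + 183 min = 4:21 PM.
The demo starts at 4:21 PM − 60 min = 3:21 PM.
The sync ends at 3:21 PM − 45 min = 2:36 PM.
The standup ends at 2:36 PM − 123 min = 12:33 PM.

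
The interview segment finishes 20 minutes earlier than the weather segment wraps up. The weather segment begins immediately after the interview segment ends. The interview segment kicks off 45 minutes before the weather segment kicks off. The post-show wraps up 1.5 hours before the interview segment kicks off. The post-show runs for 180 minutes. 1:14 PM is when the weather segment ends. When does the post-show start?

The interview segment ends at 1:14 PM − 20 min = 12:54 PM.
So the weather segment starts at 12:54 PM.
The interview segment starts at 12:54 PM − 45 min = 12:09 PM.
The post-show ends at 12:09 PM − 90 min = 10:39 AM.
The post-show starts at 10:39 AM − 180 min = 7:39 AM.

7:39 AM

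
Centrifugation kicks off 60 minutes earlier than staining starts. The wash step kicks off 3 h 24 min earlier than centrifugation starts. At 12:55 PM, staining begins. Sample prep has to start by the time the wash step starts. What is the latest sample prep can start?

8:31 AM

Centrifugation starts at 12:55 PM − 60 min = 11:55 AM.
The wash step starts at 11:55 AM − 204 min = 8:31 AM.
Sample prep is bounded by the wash step, so the latest it can start is 8:31 AM.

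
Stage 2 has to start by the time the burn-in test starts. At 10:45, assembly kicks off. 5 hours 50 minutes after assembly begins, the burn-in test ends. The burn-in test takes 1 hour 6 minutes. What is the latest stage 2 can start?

The burn-in test ends at 10:45 + 350 min = 16:35.
The burn-in test starts at 16:35 − 66 min = 15:29.
Stage 2 is bounded by the burn-in test, so the latest it can start is 15:29.

15:29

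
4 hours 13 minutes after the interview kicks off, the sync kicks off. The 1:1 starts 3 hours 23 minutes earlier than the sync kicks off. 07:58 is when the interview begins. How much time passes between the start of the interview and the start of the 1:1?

The sync starts at 07:58 + 253 min = 12:11.
The 1:1 starts at 12:11 − 203 min = 08:48.
From 07:58 to 08:48 is 50 minutes.

50 minutes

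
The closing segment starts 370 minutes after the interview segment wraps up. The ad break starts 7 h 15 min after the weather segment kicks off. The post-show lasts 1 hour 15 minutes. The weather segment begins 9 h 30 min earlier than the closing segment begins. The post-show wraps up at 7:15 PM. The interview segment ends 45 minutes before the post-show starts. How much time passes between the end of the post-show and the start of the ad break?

1 h 55 min

The post-show starts at 7:15 PM − 75 min = 6:00 PM.
The interview segment ends at 6:00 PM − 45 min = 5:15 PM.
The closing segment starts at 5:15 PM + 370 min = 11:25 PM.
The weather segment starts at 11:25 PM − 570 min = 1:55 PM.
The ad break starts at 1:55 PM + 435 min = 9:10 PM.
From 7:15 PM to 9:10 PM is 1 h 55 min.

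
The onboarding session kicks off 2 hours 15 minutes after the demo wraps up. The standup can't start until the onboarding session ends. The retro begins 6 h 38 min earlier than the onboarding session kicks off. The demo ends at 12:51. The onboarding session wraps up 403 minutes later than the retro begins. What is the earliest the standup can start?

The onboarding session starts at 12:51 + 135 min = 15:06.
The retro starts at 15:06 − 398 min = 08:28.
The onboarding session ends at 08:28 + 403 min = 15:11.
The standup is bounded by the onboarding session, so the earliest it can start is 15:11.

15:11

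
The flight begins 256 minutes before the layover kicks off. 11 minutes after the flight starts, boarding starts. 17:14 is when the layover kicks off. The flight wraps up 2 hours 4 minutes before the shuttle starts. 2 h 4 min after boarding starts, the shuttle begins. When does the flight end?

The flight starts at 17:14 − 256 min = 12:58.
Boarding starts at 12:58 + 11 min = 13:09.
The shuttle starts at 13:09 + 124 min = 15:13.
The flight ends at 15:13 − 124 min = 13:09.

13:09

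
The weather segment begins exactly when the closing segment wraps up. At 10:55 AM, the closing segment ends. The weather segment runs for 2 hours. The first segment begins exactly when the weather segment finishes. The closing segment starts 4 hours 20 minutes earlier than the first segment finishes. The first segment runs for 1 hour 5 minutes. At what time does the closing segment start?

The weather segment starts at 10:55 AM.
The weather segment ends at 10:55 AM + 120 min = 12:55 PM.
So the first segment starts at 12:55 PM.
The first segment ends at 12:55 PM + 65 min = 2:00 PM.
The closing segment starts at 2:00 PM − 260 min = 9:40 AM.

9:40 AM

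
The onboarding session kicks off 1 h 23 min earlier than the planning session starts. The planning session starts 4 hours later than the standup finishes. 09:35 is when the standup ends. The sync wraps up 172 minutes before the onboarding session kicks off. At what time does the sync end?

09:20

The planning session starts at 09:35 + 240 min = 13:35.
The onboarding session starts at 13:35 − 83 min = 12:12.
The sync ends at 12:12 − 172 min = 09:20.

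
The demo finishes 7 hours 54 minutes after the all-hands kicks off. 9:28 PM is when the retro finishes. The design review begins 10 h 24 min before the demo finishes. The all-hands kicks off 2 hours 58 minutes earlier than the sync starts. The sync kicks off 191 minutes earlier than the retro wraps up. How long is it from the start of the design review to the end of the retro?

8 hours 39 minutes

The sync starts at 9:28 PM − 191 min = 6:17 PM.
The all-hands starts at 6:17 PM − 178 min = 3:19 PM.
The demo ends at 3:19 PM + 474 min = 11:13 PM.
The design review starts at 11:13 PM − 624 min = 12:49 PM.
From 12:49 PM to 9:28 PM is 8 hours 39 minutes.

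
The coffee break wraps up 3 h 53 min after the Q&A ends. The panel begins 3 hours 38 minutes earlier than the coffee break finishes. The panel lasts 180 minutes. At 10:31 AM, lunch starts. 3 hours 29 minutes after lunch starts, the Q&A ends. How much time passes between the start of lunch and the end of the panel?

6 h 44 min

The Q&A ends at 10:31 AM + 209 min = 2:00 PM.
The coffee break ends at 2:00 PM + 233 min = 5:53 PM.
The panel starts at 5:53 PM − 218 min = 2:15 PM.
The panel ends at 2:15 PM + 180 min = 5:15 PM.
From 10:31 AM to 5:15 PM is 6 h 44 min.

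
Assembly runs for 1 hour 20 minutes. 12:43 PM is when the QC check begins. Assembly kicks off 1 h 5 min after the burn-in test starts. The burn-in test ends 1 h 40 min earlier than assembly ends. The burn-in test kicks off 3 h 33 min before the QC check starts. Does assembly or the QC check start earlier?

The burn-in test starts at 12:43 PM − 213 min = 9:10 AM.
Assembly starts at 9:10 AM + 65 min = 10:15 AM.
Assembly starts at 10:15 AM and the QC check starts at 12:43 PM, so assembly is first.

assembly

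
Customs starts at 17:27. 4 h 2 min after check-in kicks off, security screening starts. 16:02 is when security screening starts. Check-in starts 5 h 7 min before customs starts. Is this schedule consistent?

No

Check-in starts at 17:27 − 307 min = 12:20.
Security screening starts at 12:20 + 242 min = 16:22.
But security screening is also said to start at 16:02 — a 20-minute conflict.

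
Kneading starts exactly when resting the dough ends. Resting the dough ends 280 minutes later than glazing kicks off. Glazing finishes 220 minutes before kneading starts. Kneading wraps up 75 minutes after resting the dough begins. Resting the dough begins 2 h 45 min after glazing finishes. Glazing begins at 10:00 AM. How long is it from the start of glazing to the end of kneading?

Resting the dough ends at 10:00 AM + 280 min = 2:40 PM.
So kneading starts at 2:40 PM.
Glazing ends at 2:40 PM − 220 min = 11:00 AM.
Resting the dough starts at 11:00 AM + 165 min = 1:45 PM.
Kneading ends at 1:45 PM + 75 min = 3:00 PM.
From 10:00 AM to 3:00 PM is 5 hours.

5 hours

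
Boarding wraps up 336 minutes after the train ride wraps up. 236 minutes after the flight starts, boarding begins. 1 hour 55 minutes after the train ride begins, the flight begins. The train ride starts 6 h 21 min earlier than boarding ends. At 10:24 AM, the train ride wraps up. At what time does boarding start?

3:30 PM

Boarding ends at 10:24 AM + 336 min = 4:00 PM.
The train ride starts at 4:00 PM − 381 min = 9:39 AM.
The flight starts at 9:39 AM + 115 min = 11:34 AM.
Boarding starts at 11:34 AM + 236 min = 3:30 PM.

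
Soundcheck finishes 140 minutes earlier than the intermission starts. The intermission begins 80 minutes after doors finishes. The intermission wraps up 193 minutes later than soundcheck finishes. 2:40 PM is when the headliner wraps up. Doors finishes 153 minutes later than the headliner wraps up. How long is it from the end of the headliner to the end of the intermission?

Doors ends at 2:40 PM + 153 min = 5:13 PM.
The intermission starts at 5:13 PM + 80 min = 6:33 PM.
Soundcheck ends at 6:33 PM − 140 min = 4:13 PM.
The intermission ends at 4:13 PM + 193 min = 7:26 PM.
From 2:40 PM to 7:26 PM is 4 hours 46 minutes.

4 hours 46 minutes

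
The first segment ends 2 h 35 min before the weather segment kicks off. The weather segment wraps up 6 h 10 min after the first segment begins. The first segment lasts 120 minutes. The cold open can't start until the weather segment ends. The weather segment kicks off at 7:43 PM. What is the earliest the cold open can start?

The first segment ends at 7:43 PM − 155 min = 5:08 PM.
The first segment starts at 5:08 PM − 120 min = 3:08 PM.
The weather segment ends at 3:08 PM + 370 min = 9:18 PM.
The cold open is bounded by the weather segment, so the earliest it can start is 9:18 PM.

9:18 PM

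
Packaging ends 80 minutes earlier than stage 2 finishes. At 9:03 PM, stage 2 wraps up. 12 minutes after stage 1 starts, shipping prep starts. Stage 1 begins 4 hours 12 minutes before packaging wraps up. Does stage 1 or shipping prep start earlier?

Packaging ends at 9:03 PM − 80 min = 7:43 PM.
Stage 1 starts at 7:43 PM − 252 min = 3:31 PM.
Shipping prep starts at 3:31 PM + 12 min = 3:43 PM.
Stage 1 starts at 3:31 PM and shipping prep starts at 3:43 PM, so stage 1 is first.

stage 1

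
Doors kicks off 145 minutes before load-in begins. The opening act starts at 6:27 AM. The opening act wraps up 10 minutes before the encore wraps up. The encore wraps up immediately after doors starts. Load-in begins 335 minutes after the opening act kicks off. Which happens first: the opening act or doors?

Load-in starts at 6:27 AM + 335 min = 12:02 PM.
Doors starts at 12:02 PM − 145 min = 9:37 AM.
The opening act starts at 6:27 AM and doors starts at 9:37 AM, so the opening act is first.

the opening act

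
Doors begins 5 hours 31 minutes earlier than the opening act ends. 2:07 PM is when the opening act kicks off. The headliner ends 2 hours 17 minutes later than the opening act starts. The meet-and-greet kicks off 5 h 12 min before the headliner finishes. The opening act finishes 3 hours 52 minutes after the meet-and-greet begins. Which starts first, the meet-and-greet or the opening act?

The headliner ends at 2:07 PM + 137 min = 4:24 PM.
The meet-and-greet starts at 4:24 PM − 312 min = 11:12 AM.
The meet-and-greet starts at 11:12 AM and the opening act starts at 2:07 PM, so the meet-and-greet is first.

the meet-and-greet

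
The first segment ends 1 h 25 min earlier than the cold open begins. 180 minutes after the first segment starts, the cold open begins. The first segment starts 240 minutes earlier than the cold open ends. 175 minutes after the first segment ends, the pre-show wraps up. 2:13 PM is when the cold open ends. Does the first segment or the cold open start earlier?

The first segment starts at 2:13 PM − 240 min = 10:13 AM.
The cold open starts at 10:13 AM + 180 min = 1:13 PM.
The first segment starts at 10:13 AM and the cold open starts at 1:13 PM, so the first segment is first.

the first segment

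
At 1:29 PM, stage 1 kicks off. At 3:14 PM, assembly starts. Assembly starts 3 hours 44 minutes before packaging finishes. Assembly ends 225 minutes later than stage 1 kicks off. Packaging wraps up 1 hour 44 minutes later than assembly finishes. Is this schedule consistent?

Assembly ends at 1:29 PM + 225 min = 5:14 PM.
Packaging ends at 5:14 PM + 104 min = 6:58 PM.
Assembly starts at 6:58 PM − 224 min = 3:14 PM.
That matches the stated 3:14 PM, so the schedule is consistent.

Yes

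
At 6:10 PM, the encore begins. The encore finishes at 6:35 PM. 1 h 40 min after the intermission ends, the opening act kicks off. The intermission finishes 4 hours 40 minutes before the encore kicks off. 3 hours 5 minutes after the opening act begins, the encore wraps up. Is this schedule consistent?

The intermission ends at 6:10 PM − 280 min = 1:30 PM.
The opening act starts at 1:30 PM + 100 min = 3:10 PM.
The encore ends at 3:10 PM + 185 min = 6:15 PM.
But the encore is also said to end at 6:35 PM — a 20-minute conflict.

No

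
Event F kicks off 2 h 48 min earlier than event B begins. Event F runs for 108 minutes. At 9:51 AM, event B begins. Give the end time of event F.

Event F starts at 9:51 AM − 168 min = 7:03 AM.
Event F ends at 7:03 AM + 108 min = 8:51 AM.

8:51 AM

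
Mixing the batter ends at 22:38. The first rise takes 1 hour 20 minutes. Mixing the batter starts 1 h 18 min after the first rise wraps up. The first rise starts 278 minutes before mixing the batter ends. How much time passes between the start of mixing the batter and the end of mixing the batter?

The first rise starts at 22:38 − 278 min = 18:00.
The first rise ends at 18:00 + 80 min = 19:20.
Mixing the batter starts at 19:20 + 78 min = 20:38.
From 20:38 to 22:38 is two hours.

two hours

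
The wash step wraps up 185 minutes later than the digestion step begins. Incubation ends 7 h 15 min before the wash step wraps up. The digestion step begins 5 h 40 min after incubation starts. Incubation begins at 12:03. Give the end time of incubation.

13:33

The digestion step starts at 12:03 + 340 min = 17:43.
The wash step ends at 17:43 + 185 min = 20:48.
Incubation ends at 20:48 − 435 min = 13:33.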